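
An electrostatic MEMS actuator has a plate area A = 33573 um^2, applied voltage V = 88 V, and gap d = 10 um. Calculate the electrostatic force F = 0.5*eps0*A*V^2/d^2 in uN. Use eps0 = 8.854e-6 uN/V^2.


Step 1: Identify parameters.
eps0 = 8.854e-6 uN/V^2, A = 33573 um^2, V = 88 V, d = 10 um
Step 2: Compute V^2 = 88^2 = 7744
Step 3: Compute d^2 = 10^2 = 100
Step 4: F = 0.5 * 8.854e-6 * 33573 * 7744 / 100
F = 11.51 uN


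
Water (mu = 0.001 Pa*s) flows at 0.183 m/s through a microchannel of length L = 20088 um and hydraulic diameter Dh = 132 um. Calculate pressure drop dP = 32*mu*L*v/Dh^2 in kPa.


Step 1: Convert to SI: L = 20088e-6 m, Dh = 132e-6 m
Step 2: dP = 32 * 0.001 * 20088e-6 * 0.183 / (132e-6)^2
Step 3: dP = 6751.34 Pa
Step 4: Convert to kPa: dP = 6.75 kPa


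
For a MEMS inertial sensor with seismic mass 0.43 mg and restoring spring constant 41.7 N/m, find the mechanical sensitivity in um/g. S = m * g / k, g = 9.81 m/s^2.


Step 1: Convert mass: m = 0.43 mg = 4.30e-07 kg
Step 2: S = m * g / k = 4.30e-07 * 9.81 / 41.7
Step 3: S = 1.01e-07 m/g
Step 4: Convert to um/g: S = 0.101 um/g


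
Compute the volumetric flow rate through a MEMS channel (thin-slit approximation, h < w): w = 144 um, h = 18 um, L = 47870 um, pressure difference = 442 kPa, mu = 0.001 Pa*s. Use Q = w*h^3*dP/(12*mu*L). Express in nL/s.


Step 1: Convert all dimensions to SI (meters).
w = 144e-6 m, h = 18e-6 m, L = 47870e-6 m, dP = 442e3 Pa
Step 2: Q = w * h^3 * dP / (12 * mu * L)
Q = 144e-6 * (18e-6)^3 * 442e3 / (12 * 0.001 * 47870e-6) = 6.4618609e-10 m^3/s
Step 3: Convert Q from m^3/s to nL/s (1 m^3 = 1e12 nL, so multiply by 1e12).
Q = 646.186 nL/s


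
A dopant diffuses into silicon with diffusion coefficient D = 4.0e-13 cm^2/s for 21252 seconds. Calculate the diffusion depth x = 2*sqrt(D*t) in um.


Step 1: Compute D*t = 4.0e-13 * 21252 = 8.5008e-09 cm^2
Step 2: sqrt(D*t) = 9.21998e-05 cm
Step 3: x = 2 * 9.21998e-05 cm = 1.843996e-04 cm
Step 4: Convert to um (1 cm = 1e4 um): x = 1.844 um


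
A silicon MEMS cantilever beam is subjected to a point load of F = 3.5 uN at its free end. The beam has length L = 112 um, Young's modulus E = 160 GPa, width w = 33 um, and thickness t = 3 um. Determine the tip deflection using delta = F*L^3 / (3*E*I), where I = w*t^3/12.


Step 1: Calculate the second moment of area.
I = w * t^3 / 12 = 33 * 3^3 / 12 = 74.25 um^4
Step 2: Convert E to consistent units (1 GPa = 1000 uN/um^2).
E = 160 GPa = 160000 uN/um^2
Step 3: Calculate tip deflection.
delta = F * L^3 / (3 * E * I)
delta = 3.5 * 112^3 / (3 * 160000 * 74.25)
delta = 0.138 um


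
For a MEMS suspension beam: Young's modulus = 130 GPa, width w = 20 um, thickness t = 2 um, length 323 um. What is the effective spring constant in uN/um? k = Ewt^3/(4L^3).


Step 1: Convert E to consistent units (1 GPa = 1000 uN/um^2).
E = 130 GPa = 130000 uN/um^2
Step 2: Compute t^3 = 2^3 = 8
Step 3: Compute L^3 = 323^3 = 33698267
Step 4: k = 130000 * 20 * 8 / (4 * 33698267)
k = 0.1543 uN/um


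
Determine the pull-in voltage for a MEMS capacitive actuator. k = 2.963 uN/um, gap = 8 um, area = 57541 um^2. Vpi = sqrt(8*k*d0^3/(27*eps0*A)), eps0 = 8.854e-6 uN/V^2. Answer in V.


Step 1: Compute numerator: 8 * k * d0^3 = 8 * 2.963 * 8^3 = 12136.448
Step 2: Compute denominator: 27 * eps0 * A = 27 * 8.854e-6 * 57541 = 13.755636
Step 3: Vpi = sqrt(12136.448 / 13.755636)
Vpi = 29.7 V


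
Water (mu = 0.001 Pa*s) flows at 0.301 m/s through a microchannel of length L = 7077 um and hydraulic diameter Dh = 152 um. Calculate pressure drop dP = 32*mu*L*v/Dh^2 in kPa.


Step 1: Convert to SI: L = 7077e-6 m, Dh = 152e-6 m
Step 2: dP = 32 * 0.001 * 7077e-6 * 0.301 / (152e-6)^2
Step 3: dP = 2950.38 Pa
Step 4: Convert to kPa: dP = 2.95 kPa


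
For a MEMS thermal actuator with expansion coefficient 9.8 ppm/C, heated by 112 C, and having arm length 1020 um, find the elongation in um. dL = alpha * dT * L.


Step 1: Convert CTE: alpha = 9.8 ppm/C = 9.8e-6 /C
Step 2: dL = 9.8e-6 * 112 * 1020
dL = 1.1196 um


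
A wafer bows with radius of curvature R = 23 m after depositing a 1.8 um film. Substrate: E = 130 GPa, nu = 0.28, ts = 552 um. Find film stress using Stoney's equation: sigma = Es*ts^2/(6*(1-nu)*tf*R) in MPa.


Step 1: Compute numerator: Es * ts^2 = 130 * 552^2 = 39611520 (GPa*um^2)
Step 2: Compute denominator (R in um): 6*(1-nu)*tf*R = 6*0.72*1.8*23e6 = 178848000.0 (um^2)
Step 3: sigma (GPa) = 39611520 / 178848000.0 = 2.21481e-01 GPa
Step 4: Convert to MPa (x1000): sigma = 221.5 MPa


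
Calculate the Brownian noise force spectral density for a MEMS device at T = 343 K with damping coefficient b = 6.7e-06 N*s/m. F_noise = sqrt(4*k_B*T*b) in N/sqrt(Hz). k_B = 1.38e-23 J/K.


Step 1: Compute 4 * k_B * T * b
= 4 * 1.38e-23 * 343 * 6.7e-06
= 1.2686e-25 N^2/Hz
Step 2: F_noise = sqrt(1.2686e-25)
F_noise = 3.56e-13 N/sqrt(Hz)


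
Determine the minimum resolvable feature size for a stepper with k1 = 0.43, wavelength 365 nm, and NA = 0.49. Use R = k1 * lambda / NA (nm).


Step 1: Identify values: k1 = 0.43, lambda = 365 nm, NA = 0.49
Step 2: R = k1 * lambda / NA
R = 0.43 * 365 / 0.49
R = 320.3 nm


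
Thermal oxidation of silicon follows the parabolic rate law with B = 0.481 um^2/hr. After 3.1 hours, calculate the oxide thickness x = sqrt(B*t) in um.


Step 1: Compute B*t = 0.481 * 3.1 = 1.4911
Step 2: x = sqrt(1.4911)
x = 1.221 um


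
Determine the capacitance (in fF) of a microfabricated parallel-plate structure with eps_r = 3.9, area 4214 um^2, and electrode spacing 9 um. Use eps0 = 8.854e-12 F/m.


Step 1: Convert area to m^2: A = 4214e-12 m^2
Step 2: Convert gap to m: d = 9e-6 m
Step 3: C = eps0 * eps_r * A / d
C = 8.854e-12 * 3.9 * 4214e-12 / 9e-6
Step 4: Convert to fF (multiply by 1e15).
C = 16.17 fF


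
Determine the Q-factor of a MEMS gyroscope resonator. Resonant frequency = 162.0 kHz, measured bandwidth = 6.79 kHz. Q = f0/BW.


Step 1: Q = f0 / bandwidth
Step 2: Q = 162.0 / 6.79
Q = 23.9


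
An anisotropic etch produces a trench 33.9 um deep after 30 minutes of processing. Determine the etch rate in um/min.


Step 1: Etch rate = depth / time
Step 2: rate = 33.9 / 30
rate = 1.13 um/min


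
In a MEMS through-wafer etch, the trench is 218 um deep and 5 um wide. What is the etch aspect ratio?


Step 1: AR = depth / width
Step 2: AR = 218 / 5
AR = 43.6


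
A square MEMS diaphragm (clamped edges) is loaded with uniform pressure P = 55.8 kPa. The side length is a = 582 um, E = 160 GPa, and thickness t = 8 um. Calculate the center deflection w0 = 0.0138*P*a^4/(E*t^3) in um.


Step 1: Convert pressure to compatible units (E is in GPa, so P in GPa).
P = 55.8 kPa = 55.8e-6 GPa
Step 2: Compute numerator: 0.0138 * P * a^4.
a^4 = 582^4 = 114733948176
numerator = 0.0138 * 55.8e-6 * 114733948176 = 8.834973e+04
Step 3: Compute denominator: E * t^3 = 160 * 8^3 = 81920
Step 4: w0 = numerator / denominator = 8.834973e+04 / 81920 = 1.0785 um


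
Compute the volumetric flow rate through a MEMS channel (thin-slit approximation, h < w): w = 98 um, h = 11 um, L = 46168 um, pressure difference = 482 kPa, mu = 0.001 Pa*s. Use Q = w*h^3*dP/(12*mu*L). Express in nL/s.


Step 1: Convert all dimensions to SI (meters).
w = 98e-6 m, h = 11e-6 m, L = 46168e-6 m, dP = 482e3 Pa
Step 2: Q = w * h^3 * dP / (12 * mu * L)
Q = 98e-6 * (11e-6)^3 * 482e3 / (12 * 0.001 * 46168e-6) = 1.1348249e-10 m^3/s
Step 3: Convert Q from m^3/s to nL/s (1 m^3 = 1e12 nL, so multiply by 1e12).
Q = 113.482 nL/s


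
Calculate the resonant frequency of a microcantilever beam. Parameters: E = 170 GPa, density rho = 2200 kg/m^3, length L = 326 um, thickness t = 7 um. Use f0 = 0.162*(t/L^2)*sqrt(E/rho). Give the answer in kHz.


Step 1: Convert units to SI.
t_SI = 7e-6 m, L_SI = 326e-6 m
Step 2: Calculate sqrt(E/rho).
sqrt(170e9 / 2200) = 8790.49 m/s
Step 3: Compute f0.
f0 = 0.162 * 7e-6 / (326e-6)^2 * 8790.49 = 93797.4 Hz = 93.8 kHz


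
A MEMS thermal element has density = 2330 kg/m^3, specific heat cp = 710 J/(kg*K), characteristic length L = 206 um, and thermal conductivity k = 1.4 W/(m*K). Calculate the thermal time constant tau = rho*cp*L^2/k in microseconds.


Step 1: Convert L to m: L = 206e-6 m
Step 2: L^2 = (206e-6)^2 = 4.2436e-08 m^2
Step 3: tau = 2330 * 710 * 4.2436e-08 / 1.4 = 5.014419629e-02 s
Step 4: Convert to microseconds (multiply by 1e6).
tau = 50144.196 us


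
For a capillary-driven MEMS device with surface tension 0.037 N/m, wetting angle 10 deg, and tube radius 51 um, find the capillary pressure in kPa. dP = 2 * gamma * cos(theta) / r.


Step 1: cos(10 deg) = 0.9848
Step 2: Convert r to m: r = 51e-6 m
Step 3: dP = 2 * 0.037 * 0.9848 / 51e-6 = 1428.9 Pa
Step 4: Convert Pa to kPa (divide by 1000).
dP = 1.43 kPa


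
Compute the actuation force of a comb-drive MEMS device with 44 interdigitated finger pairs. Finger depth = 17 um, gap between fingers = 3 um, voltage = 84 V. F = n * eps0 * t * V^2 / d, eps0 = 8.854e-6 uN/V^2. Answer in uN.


Step 1: Parameters: n=44, eps0=8.854e-6 uN/V^2, t=17 um, V=84 V, d=3 um
Step 2: V^2 = 7056
Step 3: F = 44 * 8.854e-6 * 17 * 7056 / 3
F = 15.577 uN


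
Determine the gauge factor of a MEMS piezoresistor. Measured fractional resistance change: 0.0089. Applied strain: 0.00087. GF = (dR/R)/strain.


Step 1: Identify values.
dR/R = 0.0089, strain = 0.00087
Step 2: GF = (dR/R) / strain = 0.0089 / 0.00087
GF = 10.2


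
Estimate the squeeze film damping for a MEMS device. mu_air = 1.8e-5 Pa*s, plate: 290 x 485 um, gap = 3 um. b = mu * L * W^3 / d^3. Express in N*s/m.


Step 1: Convert to SI.
L = 290e-6 m, W = 485e-6 m, d = 3e-6 m
Step 2: W^3 = (485e-6)^3 = 1.14e-10 m^3
Step 3: d^3 = (3e-6)^3 = 2.70e-17 m^3
Step 4: b = 1.8e-5 * 290e-6 * 1.14e-10 / 2.70e-17
b = 2.21e-02 N*s/m


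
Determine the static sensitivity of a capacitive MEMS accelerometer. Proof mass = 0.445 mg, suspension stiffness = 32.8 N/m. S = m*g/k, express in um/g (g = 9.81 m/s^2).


Step 1: Convert mass: m = 0.445 mg = 4.45e-07 kg
Step 2: S = m * g / k = 4.45e-07 * 9.81 / 32.8
Step 3: S = 1.33e-07 m/g
Step 4: Convert to um/g: S = 0.133 um/g


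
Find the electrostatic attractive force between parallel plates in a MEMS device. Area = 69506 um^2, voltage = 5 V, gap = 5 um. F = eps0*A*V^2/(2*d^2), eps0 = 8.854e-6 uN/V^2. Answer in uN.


Step 1: Identify parameters.
eps0 = 8.854e-6 uN/V^2, A = 69506 um^2, V = 5 V, d = 5 um
Step 2: Compute V^2 = 5^2 = 25
Step 3: Compute d^2 = 5^2 = 25
Step 4: F = 0.5 * 8.854e-6 * 69506 * 25 / 25
F = 0.308 uN


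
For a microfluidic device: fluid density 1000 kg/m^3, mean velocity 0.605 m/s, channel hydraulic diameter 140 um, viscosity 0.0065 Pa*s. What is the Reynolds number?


Step 1: Convert Dh to meters: Dh = 140e-6 m
Step 2: Re = rho * v * Dh / mu
Re = 1000 * 0.605 * 140e-6 / 0.0065
Re = 13.031


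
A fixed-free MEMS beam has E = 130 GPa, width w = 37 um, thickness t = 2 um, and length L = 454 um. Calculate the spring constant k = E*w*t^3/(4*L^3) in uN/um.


Step 1: Convert E to consistent units (1 GPa = 1000 uN/um^2).
E = 130 GPa = 130000 uN/um^2
Step 2: Compute t^3 = 2^3 = 8
Step 3: Compute L^3 = 454^3 = 93576664
Step 4: k = 130000 * 37 * 8 / (4 * 93576664)
k = 0.1028 uN/um


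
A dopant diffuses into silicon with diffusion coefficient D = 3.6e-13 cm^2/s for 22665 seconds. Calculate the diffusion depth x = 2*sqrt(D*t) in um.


Step 1: Compute D*t = 3.6e-13 * 22665 = 8.1594e-09 cm^2
Step 2: sqrt(D*t) = 9.03294e-05 cm
Step 3: x = 2 * 9.03294e-05 cm = 1.806588e-04 cm
Step 4: Convert to um (1 cm = 1e4 um): x = 1.807 um


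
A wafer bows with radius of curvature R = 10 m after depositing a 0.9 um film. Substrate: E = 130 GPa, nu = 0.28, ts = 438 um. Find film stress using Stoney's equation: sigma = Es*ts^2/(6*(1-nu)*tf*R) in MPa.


Step 1: Compute numerator: Es * ts^2 = 130 * 438^2 = 24939720 (GPa*um^2)
Step 2: Compute denominator (R in um): 6*(1-nu)*tf*R = 6*0.72*0.9*10e6 = 38880000.0 (um^2)
Step 3: sigma (GPa) = 24939720 / 38880000.0 = 6.41454e-01 GPa
Step 4: Convert to MPa (x1000): sigma = 641.5 MPa


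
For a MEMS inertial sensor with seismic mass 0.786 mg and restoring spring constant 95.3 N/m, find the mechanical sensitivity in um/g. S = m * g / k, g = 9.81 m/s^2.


Step 1: Convert mass: m = 0.786 mg = 7.86e-07 kg
Step 2: S = m * g / k = 7.86e-07 * 9.81 / 95.3
Step 3: S = 8.09e-08 m/g
Step 4: Convert to um/g: S = 0.081 um/g


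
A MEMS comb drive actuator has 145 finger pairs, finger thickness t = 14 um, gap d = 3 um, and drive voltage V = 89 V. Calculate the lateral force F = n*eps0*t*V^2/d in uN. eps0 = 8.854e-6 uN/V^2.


Step 1: Parameters: n=145, eps0=8.854e-6 uN/V^2, t=14 um, V=89 V, d=3 um
Step 2: V^2 = 7921
Step 3: F = 145 * 8.854e-6 * 14 * 7921 / 3
F = 47.456 uN


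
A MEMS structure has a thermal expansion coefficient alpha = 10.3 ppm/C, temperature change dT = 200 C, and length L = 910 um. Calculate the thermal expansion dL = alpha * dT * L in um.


Step 1: Convert CTE: alpha = 10.3 ppm/C = 10.3e-6 /C
Step 2: dL = 10.3e-6 * 200 * 910
dL = 1.8746 um


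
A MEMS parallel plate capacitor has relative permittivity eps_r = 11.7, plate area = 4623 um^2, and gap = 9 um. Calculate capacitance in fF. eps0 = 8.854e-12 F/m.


Step 1: Convert area to m^2: A = 4623e-12 m^2
Step 2: Convert gap to m: d = 9e-6 m
Step 3: C = eps0 * eps_r * A / d
C = 8.854e-12 * 11.7 * 4623e-12 / 9e-6
Step 4: Convert to fF (multiply by 1e15).
C = 53.21 fF


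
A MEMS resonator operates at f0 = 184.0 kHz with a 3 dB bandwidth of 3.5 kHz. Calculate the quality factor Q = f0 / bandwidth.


Step 1: Q = f0 / bandwidth
Step 2: Q = 184.0 / 3.5
Q = 52.6


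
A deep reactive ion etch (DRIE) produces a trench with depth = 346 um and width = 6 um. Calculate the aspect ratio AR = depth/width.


Step 1: AR = depth / width
Step 2: AR = 346 / 6
AR = 57.7


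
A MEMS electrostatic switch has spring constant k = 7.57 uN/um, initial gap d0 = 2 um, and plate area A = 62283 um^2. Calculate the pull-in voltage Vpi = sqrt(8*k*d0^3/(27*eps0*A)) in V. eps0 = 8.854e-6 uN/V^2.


Step 1: Compute numerator: 8 * k * d0^3 = 8 * 7.57 * 2^3 = 484.48
Step 2: Compute denominator: 27 * eps0 * A = 27 * 8.854e-6 * 62283 = 14.889249
Step 3: Vpi = sqrt(484.48 / 14.889249)
Vpi = 5.7 V


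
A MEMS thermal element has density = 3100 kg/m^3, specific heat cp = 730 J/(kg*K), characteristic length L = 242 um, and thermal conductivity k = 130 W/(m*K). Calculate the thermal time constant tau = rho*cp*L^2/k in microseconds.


Step 1: Convert L to m: L = 242e-6 m
Step 2: L^2 = (242e-6)^2 = 5.8564e-08 m^2
Step 3: tau = 3100 * 730 * 5.8564e-08 / 130 = 1.01946409e-03 s
Step 4: Convert to microseconds (multiply by 1e6).
tau = 1019.464 us


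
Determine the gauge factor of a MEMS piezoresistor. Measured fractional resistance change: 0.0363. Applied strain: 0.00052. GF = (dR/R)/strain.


Step 1: Identify values.
dR/R = 0.0363, strain = 0.00052
Step 2: GF = (dR/R) / strain = 0.0363 / 0.00052
GF = 69.8


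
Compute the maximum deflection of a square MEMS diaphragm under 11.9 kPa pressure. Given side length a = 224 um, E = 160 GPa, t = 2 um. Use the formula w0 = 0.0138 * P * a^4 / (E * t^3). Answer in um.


Step 1: Convert pressure to compatible units (E is in GPa, so P in GPa).
P = 11.9 kPa = 11.9e-6 GPa
Step 2: Compute numerator: 0.0138 * P * a^4.
a^4 = 224^4 = 2517630976
numerator = 0.0138 * 11.9e-6 * 2517630976 = 4.1345e+02
Step 3: Compute denominator: E * t^3 = 160 * 2^3 = 1280
Step 4: w0 = numerator / denominator = 4.1345e+02 / 1280 = 0.323 um


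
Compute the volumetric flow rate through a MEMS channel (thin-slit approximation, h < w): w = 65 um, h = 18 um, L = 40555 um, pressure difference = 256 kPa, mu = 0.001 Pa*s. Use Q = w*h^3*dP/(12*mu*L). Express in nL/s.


Step 1: Convert all dimensions to SI (meters).
w = 65e-6 m, h = 18e-6 m, L = 40555e-6 m, dP = 256e3 Pa
Step 2: Q = w * h^3 * dP / (12 * mu * L)
Q = 65e-6 * (18e-6)^3 * 256e3 / (12 * 0.001 * 40555e-6) = 1.994092e-10 m^3/s
Step 3: Convert Q from m^3/s to nL/s (1 m^3 = 1e12 nL, so multiply by 1e12).
Q = 199.409 nL/s


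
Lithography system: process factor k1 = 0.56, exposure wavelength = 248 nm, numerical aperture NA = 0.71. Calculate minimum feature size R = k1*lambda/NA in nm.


Step 1: Identify values: k1 = 0.56, lambda = 248 nm, NA = 0.71
Step 2: R = k1 * lambda / NA
R = 0.56 * 248 / 0.71
R = 195.6 nm


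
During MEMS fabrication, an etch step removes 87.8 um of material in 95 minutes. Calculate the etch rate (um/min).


Step 1: Etch rate = depth / time
Step 2: rate = 87.8 / 95
rate = 0.924 um/min


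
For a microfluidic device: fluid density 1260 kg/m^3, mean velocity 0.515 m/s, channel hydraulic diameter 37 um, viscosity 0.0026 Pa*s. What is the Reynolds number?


Step 1: Convert Dh to meters: Dh = 37e-6 m
Step 2: Re = rho * v * Dh / mu
Re = 1260 * 0.515 * 37e-6 / 0.0026
Re = 9.234


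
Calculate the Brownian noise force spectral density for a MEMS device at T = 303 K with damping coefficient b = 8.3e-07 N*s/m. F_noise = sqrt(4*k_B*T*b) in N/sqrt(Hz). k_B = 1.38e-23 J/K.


Step 1: Compute 4 * k_B * T * b
= 4 * 1.38e-23 * 303 * 8.3e-07
= 1.3882e-26 N^2/Hz
Step 2: F_noise = sqrt(1.3882e-26)
F_noise = 1.18e-13 N/sqrt(Hz)


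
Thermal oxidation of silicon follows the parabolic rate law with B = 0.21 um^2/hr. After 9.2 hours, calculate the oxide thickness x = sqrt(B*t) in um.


Step 1: Compute B*t = 0.21 * 9.2 = 1.932
Step 2: x = sqrt(1.932)
x = 1.39 um


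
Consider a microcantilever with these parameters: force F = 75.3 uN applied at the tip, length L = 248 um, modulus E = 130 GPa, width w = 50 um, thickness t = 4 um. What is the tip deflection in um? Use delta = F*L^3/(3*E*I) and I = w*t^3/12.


Step 1: Calculate the second moment of area.
I = w * t^3 / 12 = 50 * 4^3 / 12 = 266.6667 um^4
Step 2: Convert E to consistent units (1 GPa = 1000 uN/um^2).
E = 130 GPa = 130000 uN/um^2
Step 3: Calculate tip deflection.
delta = F * L^3 / (3 * E * I)
delta = 75.3 * 248^3 / (3 * 130000 * 266.6667)
delta = 11.0438 um


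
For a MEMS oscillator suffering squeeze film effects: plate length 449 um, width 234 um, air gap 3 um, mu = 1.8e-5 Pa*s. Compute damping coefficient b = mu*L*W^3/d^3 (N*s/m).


Step 1: Convert to SI.
L = 449e-6 m, W = 234e-6 m, d = 3e-6 m
Step 2: W^3 = (234e-6)^3 = 1.28e-11 m^3
Step 3: d^3 = (3e-6)^3 = 2.70e-17 m^3
Step 4: b = 1.8e-5 * 449e-6 * 1.28e-11 / 2.70e-17
b = 3.84e-03 N*s/m


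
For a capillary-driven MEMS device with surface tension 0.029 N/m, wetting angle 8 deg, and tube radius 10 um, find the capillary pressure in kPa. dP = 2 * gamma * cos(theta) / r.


Step 1: cos(8 deg) = 0.9903
Step 2: Convert r to m: r = 10e-6 m
Step 3: dP = 2 * 0.029 * 0.9903 / 10e-6 = 5743.7 Pa
Step 4: Convert Pa to kPa (divide by 1000).
dP = 5.74 kPa


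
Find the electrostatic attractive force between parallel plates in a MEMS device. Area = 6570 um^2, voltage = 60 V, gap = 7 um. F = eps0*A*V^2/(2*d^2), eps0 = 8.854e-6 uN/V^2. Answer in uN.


Step 1: Identify parameters.
eps0 = 8.854e-6 uN/V^2, A = 6570 um^2, V = 60 V, d = 7 um
Step 2: Compute V^2 = 60^2 = 3600
Step 3: Compute d^2 = 7^2 = 49
Step 4: F = 0.5 * 8.854e-6 * 6570 * 3600 / 49
F = 2.137 uN


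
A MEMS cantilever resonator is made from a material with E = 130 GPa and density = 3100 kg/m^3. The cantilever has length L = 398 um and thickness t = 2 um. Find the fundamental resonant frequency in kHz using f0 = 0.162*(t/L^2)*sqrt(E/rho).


Step 1: Convert units to SI.
t_SI = 2e-6 m, L_SI = 398e-6 m
Step 2: Calculate sqrt(E/rho).
sqrt(130e9 / 3100) = 6475.76 m/s
Step 3: Compute f0.
f0 = 0.162 * 2e-6 / (398e-6)^2 * 6475.76 = 13245.5 Hz = 13.25 kHz


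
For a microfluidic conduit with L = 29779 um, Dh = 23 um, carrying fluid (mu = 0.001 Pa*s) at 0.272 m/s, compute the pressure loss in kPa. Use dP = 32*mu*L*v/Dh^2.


Step 1: Convert to SI: L = 29779e-6 m, Dh = 23e-6 m
Step 2: dP = 32 * 0.001 * 29779e-6 * 0.272 / (23e-6)^2
Step 3: dP = 489974.32 Pa
Step 4: Convert to kPa: dP = 489.97 kPa


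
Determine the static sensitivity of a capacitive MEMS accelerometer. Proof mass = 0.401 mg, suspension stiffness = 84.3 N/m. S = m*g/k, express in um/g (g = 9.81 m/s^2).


Step 1: Convert mass: m = 0.401 mg = 4.01e-07 kg
Step 2: S = m * g / k = 4.01e-07 * 9.81 / 84.3
Step 3: S = 4.67e-08 m/g
Step 4: Convert to um/g: S = 0.047 um/g


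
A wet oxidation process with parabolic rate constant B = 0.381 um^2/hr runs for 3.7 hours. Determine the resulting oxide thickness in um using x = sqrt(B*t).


Step 1: Compute B*t = 0.381 * 3.7 = 1.4097
Step 2: x = sqrt(1.4097)
x = 1.187 um


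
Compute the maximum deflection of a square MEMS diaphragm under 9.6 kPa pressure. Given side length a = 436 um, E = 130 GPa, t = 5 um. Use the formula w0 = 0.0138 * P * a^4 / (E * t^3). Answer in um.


Step 1: Convert pressure to compatible units (E is in GPa, so P in GPa).
P = 9.6 kPa = 9.6e-6 GPa
Step 2: Compute numerator: 0.0138 * P * a^4.
a^4 = 436^4 = 36136489216
numerator = 0.0138 * 9.6e-6 * 36136489216 = 4.78736e+03
Step 3: Compute denominator: E * t^3 = 130 * 5^3 = 16250
Step 4: w0 = numerator / denominator = 4.78736e+03 / 16250 = 0.2946 um


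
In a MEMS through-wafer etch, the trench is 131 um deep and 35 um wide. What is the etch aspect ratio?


Step 1: AR = depth / width
Step 2: AR = 131 / 35
AR = 3.7


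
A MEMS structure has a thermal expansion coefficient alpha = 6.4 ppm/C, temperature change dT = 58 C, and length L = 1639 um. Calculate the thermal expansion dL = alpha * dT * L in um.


Step 1: Convert CTE: alpha = 6.4 ppm/C = 6.4e-6 /C
Step 2: dL = 6.4e-6 * 58 * 1639
dL = 0.6084 um


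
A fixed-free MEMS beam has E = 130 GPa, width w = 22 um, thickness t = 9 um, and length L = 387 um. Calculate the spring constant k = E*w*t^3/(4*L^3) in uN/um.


Step 1: Convert E to consistent units (1 GPa = 1000 uN/um^2).
E = 130 GPa = 130000 uN/um^2
Step 2: Compute t^3 = 9^3 = 729
Step 3: Compute L^3 = 387^3 = 57960603
Step 4: k = 130000 * 22 * 729 / (4 * 57960603)
k = 8.9929 uN/um


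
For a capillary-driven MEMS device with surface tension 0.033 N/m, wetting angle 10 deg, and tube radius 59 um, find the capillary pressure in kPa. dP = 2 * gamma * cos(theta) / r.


Step 1: cos(10 deg) = 0.9848
Step 2: Convert r to m: r = 59e-6 m
Step 3: dP = 2 * 0.033 * 0.9848 / 59e-6 = 1101.6 Pa
Step 4: Convert Pa to kPa (divide by 1000).
dP = 1.1 kPa


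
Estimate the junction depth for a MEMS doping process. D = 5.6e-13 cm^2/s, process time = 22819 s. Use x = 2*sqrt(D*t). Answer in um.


Step 1: Compute D*t = 5.6e-13 * 22819 = 1.277864e-08 cm^2
Step 2: sqrt(D*t) = 1.13043e-04 cm
Step 3: x = 2 * 1.13043e-04 cm = 2.26086e-04 cm
Step 4: Convert to um (1 cm = 1e4 um): x = 2.261 um


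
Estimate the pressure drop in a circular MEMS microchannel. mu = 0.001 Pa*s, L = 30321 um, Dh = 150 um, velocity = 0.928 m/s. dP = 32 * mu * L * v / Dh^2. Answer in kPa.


Step 1: Convert to SI: L = 30321e-6 m, Dh = 150e-6 m
Step 2: dP = 32 * 0.001 * 30321e-6 * 0.928 / (150e-6)^2
Step 3: dP = 40018.33 Pa
Step 4: Convert to kPa: dP = 40.02 kPa


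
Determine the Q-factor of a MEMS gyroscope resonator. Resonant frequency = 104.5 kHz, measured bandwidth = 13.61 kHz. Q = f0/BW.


Step 1: Q = f0 / bandwidth
Step 2: Q = 104.5 / 13.61
Q = 7.7


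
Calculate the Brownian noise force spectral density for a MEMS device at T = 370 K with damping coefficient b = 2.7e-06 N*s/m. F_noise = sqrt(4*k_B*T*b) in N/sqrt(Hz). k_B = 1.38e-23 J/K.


Step 1: Compute 4 * k_B * T * b
= 4 * 1.38e-23 * 370 * 2.7e-06
= 5.5145e-26 N^2/Hz
Step 2: F_noise = sqrt(5.5145e-26)
F_noise = 2.35e-13 N/sqrt(Hz)


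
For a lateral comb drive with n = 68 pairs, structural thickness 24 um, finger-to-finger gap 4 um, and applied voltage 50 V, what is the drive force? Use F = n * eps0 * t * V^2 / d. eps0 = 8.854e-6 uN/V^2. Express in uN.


Step 1: Parameters: n=68, eps0=8.854e-6 uN/V^2, t=24 um, V=50 V, d=4 um
Step 2: V^2 = 2500
Step 3: F = 68 * 8.854e-6 * 24 * 2500 / 4
F = 9.031 uN


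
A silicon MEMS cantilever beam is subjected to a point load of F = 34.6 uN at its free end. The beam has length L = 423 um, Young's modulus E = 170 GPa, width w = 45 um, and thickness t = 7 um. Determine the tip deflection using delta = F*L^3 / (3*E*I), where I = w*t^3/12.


Step 1: Calculate the second moment of area.
I = w * t^3 / 12 = 45 * 7^3 / 12 = 1286.25 um^4
Step 2: Convert E to consistent units (1 GPa = 1000 uN/um^2).
E = 170 GPa = 170000 uN/um^2
Step 3: Calculate tip deflection.
delta = F * L^3 / (3 * E * I)
delta = 34.6 * 423^3 / (3 * 170000 * 1286.25)
delta = 3.9921 um


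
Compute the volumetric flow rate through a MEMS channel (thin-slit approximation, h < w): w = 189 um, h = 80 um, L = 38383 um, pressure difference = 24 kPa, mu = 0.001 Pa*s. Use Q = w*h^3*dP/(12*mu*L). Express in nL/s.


Step 1: Convert all dimensions to SI (meters).
w = 189e-6 m, h = 80e-6 m, L = 38383e-6 m, dP = 24e3 Pa
Step 2: Q = w * h^3 * dP / (12 * mu * L)
Q = 189e-6 * (80e-6)^3 * 24e3 / (12 * 0.001 * 38383e-6) = 5.04223224e-09 m^3/s
Step 3: Convert Q from m^3/s to nL/s (1 m^3 = 1e12 nL, so multiply by 1e12).
Q = 5042.232 nL/s


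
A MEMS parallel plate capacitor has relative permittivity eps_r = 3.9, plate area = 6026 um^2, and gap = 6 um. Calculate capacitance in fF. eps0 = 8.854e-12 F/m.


Step 1: Convert area to m^2: A = 6026e-12 m^2
Step 2: Convert gap to m: d = 6e-6 m
Step 3: C = eps0 * eps_r * A / d
C = 8.854e-12 * 3.9 * 6026e-12 / 6e-6
Step 4: Convert to fF (multiply by 1e15).
C = 34.68 fF


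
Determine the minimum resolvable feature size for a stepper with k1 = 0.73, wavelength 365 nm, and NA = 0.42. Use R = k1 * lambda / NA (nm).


Step 1: Identify values: k1 = 0.73, lambda = 365 nm, NA = 0.42
Step 2: R = k1 * lambda / NA
R = 0.73 * 365 / 0.42
R = 634.4 nm


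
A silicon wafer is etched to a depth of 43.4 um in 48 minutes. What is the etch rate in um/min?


Step 1: Etch rate = depth / time
Step 2: rate = 43.4 / 48
rate = 0.904 um/min


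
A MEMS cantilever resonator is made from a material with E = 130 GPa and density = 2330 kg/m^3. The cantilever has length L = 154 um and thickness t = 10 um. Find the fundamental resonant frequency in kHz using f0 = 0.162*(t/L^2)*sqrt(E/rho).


Step 1: Convert units to SI.
t_SI = 10e-6 m, L_SI = 154e-6 m
Step 2: Calculate sqrt(E/rho).
sqrt(130e9 / 2330) = 7469.54 m/s
Step 3: Compute f0.
f0 = 0.162 * 10e-6 / (154e-6)^2 * 7469.54 = 510231.7 Hz = 510.23 kHz


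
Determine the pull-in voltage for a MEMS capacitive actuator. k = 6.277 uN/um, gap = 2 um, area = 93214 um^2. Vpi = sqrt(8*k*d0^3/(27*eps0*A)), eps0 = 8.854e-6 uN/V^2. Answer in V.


Step 1: Compute numerator: 8 * k * d0^3 = 8 * 6.277 * 2^3 = 401.728
Step 2: Compute denominator: 27 * eps0 * A = 27 * 8.854e-6 * 93214 = 22.283552
Step 3: Vpi = sqrt(401.728 / 22.283552)
Vpi = 4.25 V


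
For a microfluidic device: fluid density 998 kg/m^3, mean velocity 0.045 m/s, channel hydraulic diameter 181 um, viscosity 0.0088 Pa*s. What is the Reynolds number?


Step 1: Convert Dh to meters: Dh = 181e-6 m
Step 2: Re = rho * v * Dh / mu
Re = 998 * 0.045 * 181e-6 / 0.0088
Re = 0.924


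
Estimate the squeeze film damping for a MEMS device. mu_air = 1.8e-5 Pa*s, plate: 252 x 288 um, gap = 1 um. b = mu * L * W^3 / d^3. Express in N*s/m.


Step 1: Convert to SI.
L = 252e-6 m, W = 288e-6 m, d = 1e-6 m
Step 2: W^3 = (288e-6)^3 = 2.39e-11 m^3
Step 3: d^3 = (1e-6)^3 = 1.00e-18 m^3
Step 4: b = 1.8e-5 * 252e-6 * 2.39e-11 / 1.00e-18
b = 1.08e-01 N*s/m


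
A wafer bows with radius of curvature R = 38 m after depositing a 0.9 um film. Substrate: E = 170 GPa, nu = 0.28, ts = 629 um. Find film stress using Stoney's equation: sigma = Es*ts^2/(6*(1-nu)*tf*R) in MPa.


Step 1: Compute numerator: Es * ts^2 = 170 * 629^2 = 67258970 (GPa*um^2)
Step 2: Compute denominator (R in um): 6*(1-nu)*tf*R = 6*0.72*0.9*38e6 = 147744000.0 (um^2)
Step 3: sigma (GPa) = 67258970 / 147744000.0 = 4.5524e-01 GPa
Step 4: Convert to MPa (x1000): sigma = 455.2 MPa


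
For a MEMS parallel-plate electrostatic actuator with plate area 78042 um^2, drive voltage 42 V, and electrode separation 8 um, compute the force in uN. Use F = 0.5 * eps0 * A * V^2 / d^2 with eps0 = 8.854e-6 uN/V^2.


Step 1: Identify parameters.
eps0 = 8.854e-6 uN/V^2, A = 78042 um^2, V = 42 V, d = 8 um
Step 2: Compute V^2 = 42^2 = 1764
Step 3: Compute d^2 = 8^2 = 64
Step 4: F = 0.5 * 8.854e-6 * 78042 * 1764 / 64
F = 9.523 uN


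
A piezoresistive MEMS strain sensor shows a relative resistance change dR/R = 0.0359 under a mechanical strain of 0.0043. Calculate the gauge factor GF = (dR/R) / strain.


Step 1: Identify values.
dR/R = 0.0359, strain = 0.0043
Step 2: GF = (dR/R) / strain = 0.0359 / 0.0043
GF = 8.3


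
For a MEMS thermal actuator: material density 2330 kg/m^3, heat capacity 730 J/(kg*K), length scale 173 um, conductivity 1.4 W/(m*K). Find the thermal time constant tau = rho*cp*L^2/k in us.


Step 1: Convert L to m: L = 173e-6 m
Step 2: L^2 = (173e-6)^2 = 2.9929e-08 m^2
Step 3: tau = 2330 * 730 * 2.9929e-08 / 1.4 = 3.636159721e-02 s
Step 4: Convert to microseconds (multiply by 1e6).
tau = 36361.597 us


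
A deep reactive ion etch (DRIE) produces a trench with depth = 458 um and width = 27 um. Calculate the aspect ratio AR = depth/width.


Step 1: AR = depth / width
Step 2: AR = 458 / 27
AR = 17.0


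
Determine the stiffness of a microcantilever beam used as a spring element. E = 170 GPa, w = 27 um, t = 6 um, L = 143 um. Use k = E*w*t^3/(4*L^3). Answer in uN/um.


Step 1: Convert E to consistent units (1 GPa = 1000 uN/um^2).
E = 170 GPa = 170000 uN/um^2
Step 2: Compute t^3 = 6^3 = 216
Step 3: Compute L^3 = 143^3 = 2924207
Step 4: k = 170000 * 27 * 216 / (4 * 2924207)
k = 84.7614 uN/um


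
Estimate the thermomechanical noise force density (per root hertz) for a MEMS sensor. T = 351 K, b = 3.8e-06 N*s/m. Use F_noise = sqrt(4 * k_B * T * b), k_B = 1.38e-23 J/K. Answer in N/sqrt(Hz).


Step 1: Compute 4 * k_B * T * b
= 4 * 1.38e-23 * 351 * 3.8e-06
= 7.3626e-26 N^2/Hz
Step 2: F_noise = sqrt(7.3626e-26)
F_noise = 2.71e-13 N/sqrt(Hz)


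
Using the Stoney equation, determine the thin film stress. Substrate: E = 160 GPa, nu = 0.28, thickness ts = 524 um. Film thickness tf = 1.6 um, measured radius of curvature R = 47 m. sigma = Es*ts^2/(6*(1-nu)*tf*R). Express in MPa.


Step 1: Compute numerator: Es * ts^2 = 160 * 524^2 = 43932160 (GPa*um^2)
Step 2: Compute denominator (R in um): 6*(1-nu)*tf*R = 6*0.72*1.6*47e6 = 324864000.0 (um^2)
Step 3: sigma (GPa) = 43932160 / 324864000.0 = 1.35232e-01 GPa
Step 4: Convert to MPa (x1000): sigma = 135.2 MPa


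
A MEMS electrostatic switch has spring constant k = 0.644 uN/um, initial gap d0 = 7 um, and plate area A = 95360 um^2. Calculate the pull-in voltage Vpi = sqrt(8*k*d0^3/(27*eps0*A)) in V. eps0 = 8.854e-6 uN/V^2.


Step 1: Compute numerator: 8 * k * d0^3 = 8 * 0.644 * 7^3 = 1767.136
Step 2: Compute denominator: 27 * eps0 * A = 27 * 8.854e-6 * 95360 = 22.796571
Step 3: Vpi = sqrt(1767.136 / 22.796571)
Vpi = 8.8 V


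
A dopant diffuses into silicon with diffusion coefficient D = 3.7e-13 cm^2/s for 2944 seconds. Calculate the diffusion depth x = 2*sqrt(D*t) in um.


Step 1: Compute D*t = 3.7e-13 * 2944 = 1.08928e-09 cm^2
Step 2: sqrt(D*t) = 3.3e-05 cm
Step 3: x = 2 * 3.3e-05 cm = 6.6e-05 cm
Step 4: Convert to um (1 cm = 1e4 um): x = 0.66 um


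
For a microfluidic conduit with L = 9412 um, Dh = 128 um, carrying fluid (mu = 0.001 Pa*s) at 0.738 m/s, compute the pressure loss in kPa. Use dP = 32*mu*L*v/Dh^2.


Step 1: Convert to SI: L = 9412e-6 m, Dh = 128e-6 m
Step 2: dP = 32 * 0.001 * 9412e-6 * 0.738 / (128e-6)^2
Step 3: dP = 13566.52 Pa
Step 4: Convert to kPa: dP = 13.57 kPa


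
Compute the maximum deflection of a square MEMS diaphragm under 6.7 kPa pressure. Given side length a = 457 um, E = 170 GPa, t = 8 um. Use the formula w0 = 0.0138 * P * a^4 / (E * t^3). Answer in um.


Step 1: Convert pressure to compatible units (E is in GPa, so P in GPa).
P = 6.7 kPa = 6.7e-6 GPa
Step 2: Compute numerator: 0.0138 * P * a^4.
a^4 = 457^4 = 43617904801
numerator = 0.0138 * 6.7e-6 * 43617904801 = 4.0329e+03
Step 3: Compute denominator: E * t^3 = 170 * 8^3 = 87040
Step 4: w0 = numerator / denominator = 4.0329e+03 / 87040 = 0.0463 um


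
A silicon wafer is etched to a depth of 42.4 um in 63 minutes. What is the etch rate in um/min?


Step 1: Etch rate = depth / time
Step 2: rate = 42.4 / 63
rate = 0.673 um/min


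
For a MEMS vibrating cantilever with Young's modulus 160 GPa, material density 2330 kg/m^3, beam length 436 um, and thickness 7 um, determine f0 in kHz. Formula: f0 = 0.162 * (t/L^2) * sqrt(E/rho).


Step 1: Convert units to SI.
t_SI = 7e-6 m, L_SI = 436e-6 m
Step 2: Calculate sqrt(E/rho).
sqrt(160e9 / 2330) = 8286.71 m/s
Step 3: Compute f0.
f0 = 0.162 * 7e-6 / (436e-6)^2 * 8286.71 = 49433.6 Hz = 49.43 kHz


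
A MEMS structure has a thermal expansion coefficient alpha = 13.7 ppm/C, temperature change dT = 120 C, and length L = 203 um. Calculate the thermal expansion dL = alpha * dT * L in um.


Step 1: Convert CTE: alpha = 13.7 ppm/C = 13.7e-6 /C
Step 2: dL = 13.7e-6 * 120 * 203
dL = 0.3337 um


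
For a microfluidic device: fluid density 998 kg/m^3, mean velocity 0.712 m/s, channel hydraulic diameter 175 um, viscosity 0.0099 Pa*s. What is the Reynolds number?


Step 1: Convert Dh to meters: Dh = 175e-6 m
Step 2: Re = rho * v * Dh / mu
Re = 998 * 0.712 * 175e-6 / 0.0099
Re = 12.561


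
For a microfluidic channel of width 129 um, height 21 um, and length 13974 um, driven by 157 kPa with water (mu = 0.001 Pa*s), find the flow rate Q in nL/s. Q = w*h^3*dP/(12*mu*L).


Step 1: Convert all dimensions to SI (meters).
w = 129e-6 m, h = 21e-6 m, L = 13974e-6 m, dP = 157e3 Pa
Step 2: Q = w * h^3 * dP / (12 * mu * L)
Q = 129e-6 * (21e-6)^3 * 157e3 / (12 * 0.001 * 13974e-6) = 1.11852388e-09 m^3/s
Step 3: Convert Q from m^3/s to nL/s (1 m^3 = 1e12 nL, so multiply by 1e12).
Q = 1118.524 nL/s


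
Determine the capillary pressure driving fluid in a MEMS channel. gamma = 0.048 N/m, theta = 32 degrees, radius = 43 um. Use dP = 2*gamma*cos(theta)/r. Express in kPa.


Step 1: cos(32 deg) = 0.848
Step 2: Convert r to m: r = 43e-6 m
Step 3: dP = 2 * 0.048 * 0.848 / 43e-6 = 1893.2 Pa
Step 4: Convert Pa to kPa (divide by 1000).
dP = 1.89 kPa


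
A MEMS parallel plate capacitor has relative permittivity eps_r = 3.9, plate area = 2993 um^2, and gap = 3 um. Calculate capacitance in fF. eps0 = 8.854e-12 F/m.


Step 1: Convert area to m^2: A = 2993e-12 m^2
Step 2: Convert gap to m: d = 3e-6 m
Step 3: C = eps0 * eps_r * A / d
C = 8.854e-12 * 3.9 * 2993e-12 / 3e-6
Step 4: Convert to fF (multiply by 1e15).
C = 34.45 fF


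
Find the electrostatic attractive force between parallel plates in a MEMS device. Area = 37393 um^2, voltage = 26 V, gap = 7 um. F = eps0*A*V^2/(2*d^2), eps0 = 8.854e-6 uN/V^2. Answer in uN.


Step 1: Identify parameters.
eps0 = 8.854e-6 uN/V^2, A = 37393 um^2, V = 26 V, d = 7 um
Step 2: Compute V^2 = 26^2 = 676
Step 3: Compute d^2 = 7^2 = 49
Step 4: F = 0.5 * 8.854e-6 * 37393 * 676 / 49
F = 2.284 uN


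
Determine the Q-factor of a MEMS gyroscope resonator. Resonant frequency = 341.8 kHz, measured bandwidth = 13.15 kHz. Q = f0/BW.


Step 1: Q = f0 / bandwidth
Step 2: Q = 341.8 / 13.15
Q = 26.0


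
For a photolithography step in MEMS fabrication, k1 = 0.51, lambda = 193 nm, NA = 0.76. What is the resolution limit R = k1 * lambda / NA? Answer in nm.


Step 1: Identify values: k1 = 0.51, lambda = 193 nm, NA = 0.76
Step 2: R = k1 * lambda / NA
R = 0.51 * 193 / 0.76
R = 129.5 nm


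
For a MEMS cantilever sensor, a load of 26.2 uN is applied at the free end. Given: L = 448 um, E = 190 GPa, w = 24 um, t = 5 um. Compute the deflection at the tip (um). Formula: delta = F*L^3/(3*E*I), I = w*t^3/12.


Step 1: Calculate the second moment of area.
I = w * t^3 / 12 = 24 * 5^3 / 12 = 250.0 um^4
Step 2: Convert E to consistent units (1 GPa = 1000 uN/um^2).
E = 190 GPa = 190000 uN/um^2
Step 3: Calculate tip deflection.
delta = F * L^3 / (3 * E * I)
delta = 26.2 * 448^3 / (3 * 190000 * 250.0)
delta = 16.5318 um


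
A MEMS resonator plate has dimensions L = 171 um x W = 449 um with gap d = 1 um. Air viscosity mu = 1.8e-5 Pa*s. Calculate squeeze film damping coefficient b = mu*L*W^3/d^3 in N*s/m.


Step 1: Convert to SI.
L = 171e-6 m, W = 449e-6 m, d = 1e-6 m
Step 2: W^3 = (449e-6)^3 = 9.05e-11 m^3
Step 3: d^3 = (1e-6)^3 = 1.00e-18 m^3
Step 4: b = 1.8e-5 * 171e-6 * 9.05e-11 / 1.00e-18
b = 2.79e-01 N*s/m


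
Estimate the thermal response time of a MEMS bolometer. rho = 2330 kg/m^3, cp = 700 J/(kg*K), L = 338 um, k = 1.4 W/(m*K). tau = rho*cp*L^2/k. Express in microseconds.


Step 1: Convert L to m: L = 338e-6 m
Step 2: L^2 = (338e-6)^2 = 1.14244e-07 m^2
Step 3: tau = 2330 * 700 * 1.14244e-07 / 1.4 = 1.3309426e-01 s
Step 4: Convert to microseconds (multiply by 1e6).
tau = 133094.26 us


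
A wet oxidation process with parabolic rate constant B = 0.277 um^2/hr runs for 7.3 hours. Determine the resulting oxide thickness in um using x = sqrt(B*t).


Step 1: Compute B*t = 0.277 * 7.3 = 2.0221
Step 2: x = sqrt(2.0221)
x = 1.422 um


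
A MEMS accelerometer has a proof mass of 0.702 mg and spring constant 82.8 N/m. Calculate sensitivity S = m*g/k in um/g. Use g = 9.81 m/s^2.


Step 1: Convert mass: m = 0.702 mg = 7.02e-07 kg
Step 2: S = m * g / k = 7.02e-07 * 9.81 / 82.8
Step 3: S = 8.32e-08 m/g
Step 4: Convert to um/g: S = 0.083 um/g


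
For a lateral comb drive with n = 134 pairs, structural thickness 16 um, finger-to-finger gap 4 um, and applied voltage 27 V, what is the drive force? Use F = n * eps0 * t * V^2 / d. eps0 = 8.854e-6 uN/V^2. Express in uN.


Step 1: Parameters: n=134, eps0=8.854e-6 uN/V^2, t=16 um, V=27 V, d=4 um
Step 2: V^2 = 729
Step 3: F = 134 * 8.854e-6 * 16 * 729 / 4
F = 3.46 uN


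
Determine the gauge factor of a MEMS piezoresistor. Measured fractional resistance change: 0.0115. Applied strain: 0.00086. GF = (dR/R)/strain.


Step 1: Identify values.
dR/R = 0.0115, strain = 0.00086
Step 2: GF = (dR/R) / strain = 0.0115 / 0.00086
GF = 13.4


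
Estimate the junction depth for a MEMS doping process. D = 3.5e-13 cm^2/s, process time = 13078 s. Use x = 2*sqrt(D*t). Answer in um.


Step 1: Compute D*t = 3.5e-13 * 13078 = 4.5773e-09 cm^2
Step 2: sqrt(D*t) = 6.76557e-05 cm
Step 3: x = 2 * 6.76557e-05 cm = 1.353114e-04 cm
Step 4: Convert to um (1 cm = 1e4 um): x = 1.353 um


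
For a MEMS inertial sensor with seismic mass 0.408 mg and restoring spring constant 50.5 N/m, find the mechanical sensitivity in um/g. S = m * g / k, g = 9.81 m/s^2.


Step 1: Convert mass: m = 0.408 mg = 4.08e-07 kg
Step 2: S = m * g / k = 4.08e-07 * 9.81 / 50.5
Step 3: S = 7.93e-08 m/g
Step 4: Convert to um/g: S = 0.079 um/g


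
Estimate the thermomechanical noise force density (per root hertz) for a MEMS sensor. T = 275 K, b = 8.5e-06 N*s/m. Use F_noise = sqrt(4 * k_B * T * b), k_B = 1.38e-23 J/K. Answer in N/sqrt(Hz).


Step 1: Compute 4 * k_B * T * b
= 4 * 1.38e-23 * 275 * 8.5e-06
= 1.2903e-25 N^2/Hz
Step 2: F_noise = sqrt(1.2903e-25)
F_noise = 3.59e-13 N/sqrt(Hz)


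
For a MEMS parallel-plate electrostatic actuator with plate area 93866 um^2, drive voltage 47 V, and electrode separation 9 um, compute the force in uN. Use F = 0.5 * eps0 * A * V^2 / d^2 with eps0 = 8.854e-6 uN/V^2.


Step 1: Identify parameters.
eps0 = 8.854e-6 uN/V^2, A = 93866 um^2, V = 47 V, d = 9 um
Step 2: Compute V^2 = 47^2 = 2209
Step 3: Compute d^2 = 9^2 = 81
Step 4: F = 0.5 * 8.854e-6 * 93866 * 2209 / 81
F = 11.333 uN


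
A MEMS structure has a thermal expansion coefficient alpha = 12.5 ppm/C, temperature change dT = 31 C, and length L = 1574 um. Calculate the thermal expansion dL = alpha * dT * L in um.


Step 1: Convert CTE: alpha = 12.5 ppm/C = 12.5e-6 /C
Step 2: dL = 12.5e-6 * 31 * 1574
dL = 0.6099 um
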